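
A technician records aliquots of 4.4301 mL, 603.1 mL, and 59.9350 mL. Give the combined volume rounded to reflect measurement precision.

4.4301 mL + 603.1 mL + 59.9350 mL = 667.4651 mL.
Addition/subtraction keeps the fewest decimal places: 4.4301 → 4 decimal places, 603.1 → 1 decimal place, 59.9350 → 4 decimal places; limit is 1.
Rounded to 1 decimal place: 667.5 mL.

667.5 mL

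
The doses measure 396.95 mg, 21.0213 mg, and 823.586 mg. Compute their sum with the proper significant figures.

1241.56 mg

396.95 mg + 21.0213 mg + 823.586 mg = 1241.5573 mg.
Addition/subtraction keeps the fewest decimal places: 396.95 → 2 decimal places, 21.0213 → 4 decimal places, 823.586 → 3 decimal places; limit is 2.
Rounded to 2 decimal places: 1241.56 mg.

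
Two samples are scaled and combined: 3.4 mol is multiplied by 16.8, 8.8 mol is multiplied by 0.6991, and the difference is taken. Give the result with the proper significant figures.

3.4 × 16.8 = 57.12 → 57 mol (2 s.f., last digit at the 10^0 place).
8.8 × 0.6991 = 6.15208 → 6.2 mol (2 s.f., last digit at the 10^-1 place).
Difference: 50.96792 mol; keep the coarser place, 10^0.
Result: 51 mol.

51 mol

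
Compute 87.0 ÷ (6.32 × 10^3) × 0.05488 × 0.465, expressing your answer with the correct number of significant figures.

3.51 × 10^-4

87.0 ÷ (6.32 × 10^3) × 0.05488 × 0.465 = 0.00035129278481…
Multiplication/division keeps the fewest significant figures: 87.0 → 3 s.f., 6.32 × 10^3 → 3 s.f., 0.05488 → 4 s.f., 0.465 → 3 s.f.; limit is 3.
Rounded to 3 significant figures: 3.51 × 10^-4.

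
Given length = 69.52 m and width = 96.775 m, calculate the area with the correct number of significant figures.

area = 69.52 m × 96.775 m = 6727.798 m².
69.52 has 4 significant figures; 96.775 has 5.
Division/multiplication keeps the fewest: 4 significant figures.
Rounded: 6728 m².

6728 m²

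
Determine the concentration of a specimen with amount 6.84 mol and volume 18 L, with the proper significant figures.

concentration = 6.84 mol ÷ 18 L = 0.38 mol/L.
6.84 has 3 significant figures; 18 has 2.
Division/multiplication keeps the fewest: 2 significant figures.
Rounded: 3.8 × 10⁻¹ mol/L.

3.8 × 10⁻¹ mol/L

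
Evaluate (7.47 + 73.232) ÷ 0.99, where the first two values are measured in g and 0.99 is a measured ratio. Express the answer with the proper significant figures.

7.47 g + 73.232 g = 80.702 g; the sum is limited to 2 decimal places (4 s.f.).
Carrying full precision, 80.702 ÷ 0.99 = 81.5171717172… g; 0.99 has 2 s.f., so the result keeps min(4, 2) = 2 s.f.
Rounded to 2 significant figures: 82 g.

82 g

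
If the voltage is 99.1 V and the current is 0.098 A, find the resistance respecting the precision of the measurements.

resistance = 99.1 V ÷ 0.098 A = 1011.2244898… Ω.
99.1 has 3 significant figures; 0.098 has 2.
Division/multiplication keeps the fewest: 2 significant figures.
Rounded: 1.0 × 10³ Ω.

1.0 × 10³ Ω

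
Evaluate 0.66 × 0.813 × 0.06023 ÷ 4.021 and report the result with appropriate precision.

0.66 × 0.813 × 0.06023 ÷ 4.021 = 0.00803735722457…
Multiplication/division keeps the fewest significant figures: 0.66 → 2 s.f., 0.813 → 3 s.f., 0.06023 → 4 s.f., 4.021 → 4 s.f.; limit is 2.
Rounded to 2 significant figures: 0.0080.

0.0080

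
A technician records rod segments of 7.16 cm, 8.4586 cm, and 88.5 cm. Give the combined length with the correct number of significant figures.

1.041 × 10^2 cm

7.16 cm + 8.4586 cm + 88.5 cm = 104.1186 cm.
Addition/subtraction keeps the fewest decimal places: 7.16 → 2 decimal places, 8.4586 → 4 decimal places, 88.5 → 1 decimal place; limit is 1.
Rounded to 1 decimal place: 1.041 × 10^2 cm.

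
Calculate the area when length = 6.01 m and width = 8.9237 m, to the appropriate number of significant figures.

area = 6.01 m × 8.9237 m = 53.631437 m².
6.01 has 3 significant figures; 8.9237 has 5.
Division/multiplication keeps the fewest: 3 significant figures.
Rounded: 53.6 m².

53.6 m²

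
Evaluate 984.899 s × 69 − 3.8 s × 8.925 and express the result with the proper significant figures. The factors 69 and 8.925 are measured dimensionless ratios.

6.8 × 10^4 s

984.899 × 69 = 67958.031 → 6.8 × 10^4 s (2 s.f., last digit at the 10^3 place).
3.8 × 8.925 = 33.915 → 34 s (2 s.f., last digit at the 10^0 place).
Difference: 67924.116 s; keep the coarser place, 10^3.
Result: 6.8 × 10^4 s.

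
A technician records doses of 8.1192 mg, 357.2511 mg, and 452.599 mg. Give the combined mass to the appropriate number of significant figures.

817.969 mg

8.1192 mg + 357.2511 mg + 452.599 mg = 817.9693 mg.
Addition/subtraction keeps the fewest decimal places: 8.1192 → 4 decimal places, 357.2511 → 4 decimal places, 452.599 → 3 decimal places; limit is 3.
Rounded to 3 decimal places: 817.969 mg.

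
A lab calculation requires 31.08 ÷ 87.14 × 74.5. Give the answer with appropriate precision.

31.08 ÷ 87.14 × 74.5 = 26.5717236631…
Multiplication/division keeps the fewest significant figures: 31.08 → 4 s.f., 87.14 → 4 s.f., 74.5 → 3 s.f.; limit is 3.
Rounded to 3 significant figures: 26.6.

26.6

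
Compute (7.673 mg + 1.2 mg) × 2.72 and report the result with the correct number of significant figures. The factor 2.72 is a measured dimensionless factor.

7.673 mg + 1.2 mg = 8.873 mg; the sum is limited to 1 decimal place (2 s.f.).
Carrying full precision, 8.873 × 2.72 = 24.13456 mg; 2.72 has 3 s.f., so the result keeps min(2, 3) = 2 s.f.
Rounded to 2 significant figures: 24 mg.

24 mg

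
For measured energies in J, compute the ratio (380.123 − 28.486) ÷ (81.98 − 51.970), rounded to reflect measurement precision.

380.123 − 28.486 = 351.637, limited to 3 d.p. → 6 s.f.; 81.98 − 51.970 = 30.010, limited to 2 d.p. → 4 s.f.
Carrying full precision, 351.637 ÷ 30.010 = 11.7173275575…; keep min(6, 4) = 4 s.f.
Rounded to 4 significant figures: 11.72.

11.72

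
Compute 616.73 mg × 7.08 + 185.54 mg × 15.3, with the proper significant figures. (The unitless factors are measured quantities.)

7.21 × 10^3 mg

616.73 × 7.08 = 4366.4484 → 4.37 × 10^3 mg (3 s.f., last digit at the 10^1 place).
185.54 × 15.3 = 2838.762 → 2.84 × 10^3 mg (3 s.f., last digit at the 10^1 place).
Sum: 7205.2104 mg; keep the coarser place, 10^1.
Result: 7.21 × 10^3 mg.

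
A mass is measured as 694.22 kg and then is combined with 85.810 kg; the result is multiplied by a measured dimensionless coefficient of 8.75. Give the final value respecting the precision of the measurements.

694.22 kg + 85.810 kg = 780.030 kg; the sum is limited to 2 decimal places (5 s.f.).
Carrying full precision, 780.030 × 8.75 = 6825.2625 kg; 8.75 has 3 s.f., so the result keeps min(5, 3) = 3 s.f.
Rounded to 3 significant figures: 6.83 × 10^3 kg.

6.83 × 10^3 kg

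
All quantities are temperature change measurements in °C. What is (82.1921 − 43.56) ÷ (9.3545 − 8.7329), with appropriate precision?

62.15

82.1921 − 43.56 = 38.6321, limited to 2 d.p. → 4 s.f.; 9.3545 − 8.7329 = 0.6216, limited to 4 d.p. → 4 s.f.
Carrying full precision, 38.6321 ÷ 0.6216 = 62.1494530245…; keep min(4, 4) = 4 s.f.
Rounded to 4 significant figures: 62.15.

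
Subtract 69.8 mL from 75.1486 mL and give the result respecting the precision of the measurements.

75.1486 mL − 69.8 mL = 5.3486 mL.
Addition/subtraction keeps the fewest decimal places: 75.1486 → 4 decimal places, 69.8 → 1 decimal place; limit is 1.
Rounded to 1 decimal place: 5.3 mL.

5.3 mL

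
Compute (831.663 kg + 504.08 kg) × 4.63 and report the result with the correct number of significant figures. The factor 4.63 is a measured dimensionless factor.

6.18 × 10³ kg

831.663 kg + 504.08 kg = 1335.743 kg; the sum is limited to 2 decimal places (6 s.f.).
Carrying full precision, 1335.743 × 4.63 = 6184.49009 kg; 4.63 has 3 s.f., so the result keeps min(6, 3) = 3 s.f.
Rounded to 3 significant figures: 6.18 × 10³ kg.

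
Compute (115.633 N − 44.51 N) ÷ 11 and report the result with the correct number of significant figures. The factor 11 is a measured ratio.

115.633 N − 44.51 N = 71.123 N; the difference is limited to 2 decimal places (4 s.f.).
Carrying full precision, 71.123 ÷ 11 = 6.46572727273… N; 11 has 2 s.f., so the result keeps min(4, 2) = 2 s.f.
Rounded to 2 significant figures: 6.5 N.

6.5 N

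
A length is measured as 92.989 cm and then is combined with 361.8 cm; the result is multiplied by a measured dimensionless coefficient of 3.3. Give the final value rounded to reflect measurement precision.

92.989 cm + 361.8 cm = 454.789 cm; the sum is limited to 1 decimal place (4 s.f.).
Carrying full precision, 454.789 × 3.3 = 1500.8037 cm; 3.3 has 2 s.f., so the result keeps min(4, 2) = 2 s.f.
Rounded to 2 significant figures: 1.5 × 10^3 cm.

1.5 × 10^3 cm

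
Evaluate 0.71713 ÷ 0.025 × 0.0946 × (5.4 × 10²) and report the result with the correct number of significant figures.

0.71713 ÷ 0.025 × 0.0946 × (5.4 × 10²) = 1465.3547568
Multiplication/division keeps the fewest significant figures: 0.71713 → 5 s.f., 0.025 → 2 s.f., 0.0946 → 3 s.f., 5.4 × 10² → 2 s.f.; limit is 2.
Rounded to 2 significant figures: 1.5 × 10³.

1.5 × 10³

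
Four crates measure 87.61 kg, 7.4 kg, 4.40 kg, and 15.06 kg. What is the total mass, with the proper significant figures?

87.61 kg + 7.4 kg + 4.40 kg + 15.06 kg = 114.47 kg.
Addition/subtraction keeps the fewest decimal places: 87.61 → 2 decimal places, 7.4 → 1 decimal place, 4.40 → 2 decimal places, 15.06 → 2 decimal places; limit is 1.
Rounded to 1 decimal place: 114.5 kg.

114.5 kg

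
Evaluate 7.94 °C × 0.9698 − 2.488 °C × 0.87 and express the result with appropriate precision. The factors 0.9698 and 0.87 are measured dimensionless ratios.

7.94 × 0.9698 = 7.700212 → 7.70 °C (3 s.f., last digit at the 10^-2 place).
2.488 × 0.87 = 2.16456 → 2.2 °C (2 s.f., last digit at the 10^-1 place).
Difference: 5.535652 °C; keep the coarser place, 10^-1.
Result: 5.5 °C.

5.5 °C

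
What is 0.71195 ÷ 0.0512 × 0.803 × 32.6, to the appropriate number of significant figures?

364

0.71195 ÷ 0.0512 × 0.803 × 32.6 = 364.009466992…
Multiplication/division keeps the fewest significant figures: 0.71195 → 5 s.f., 0.0512 → 3 s.f., 0.803 → 3 s.f., 32.6 → 3 s.f.; limit is 3.
Rounded to 3 significant figures: 364.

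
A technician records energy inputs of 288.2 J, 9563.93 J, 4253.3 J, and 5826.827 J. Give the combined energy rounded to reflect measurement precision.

19932.3 J

288.2 J + 9563.93 J + 4253.3 J + 5826.827 J = 19932.257 J.
Addition/subtraction keeps the fewest decimal places: 288.2 → 1 decimal place, 9563.93 → 2 decimal places, 4253.3 → 1 decimal place, 5826.827 → 3 decimal places; limit is 1.
Rounded to 1 decimal place: 19932.3 J.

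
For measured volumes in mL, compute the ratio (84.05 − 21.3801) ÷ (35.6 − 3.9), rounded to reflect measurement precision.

1.98

84.05 − 21.3801 = 62.6699, limited to 2 d.p. → 4 s.f.; 35.6 − 3.9 = 31.7, limited to 1 d.p. → 3 s.f.
Carrying full precision, 62.6699 ÷ 31.7 = 1.97696845426…; keep min(4, 3) = 3 s.f.
Rounded to 3 significant figures: 1.98.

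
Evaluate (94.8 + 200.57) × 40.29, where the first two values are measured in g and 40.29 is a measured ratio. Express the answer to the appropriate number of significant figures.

1.190 × 10^4 g

94.8 g + 200.57 g = 295.37 g; the sum is limited to 1 decimal place (4 s.f.).
Carrying full precision, 295.37 × 40.29 = 11900.4573 g; 40.29 has 4 s.f., so the result keeps min(4, 4) = 4 s.f.
Rounded to 4 significant figures: 1.190 × 10^4 g.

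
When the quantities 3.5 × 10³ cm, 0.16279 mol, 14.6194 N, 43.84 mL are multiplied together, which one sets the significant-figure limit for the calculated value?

3.5 × 10³ cm → 2 s.f.; 0.16279 mol → 5 s.f.; 14.6194 N → 6 s.f.; 43.84 mL → 4 s.f.
The fewest is 2 significant figures, from 3.5 × 10³ cm.

3.5 × 10³ cm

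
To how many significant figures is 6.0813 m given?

5

6.0813: zeros between nonzero digits are significant.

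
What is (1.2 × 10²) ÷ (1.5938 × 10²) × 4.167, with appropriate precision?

3.1

(1.2 × 10²) ÷ (1.5938 × 10²) × 4.167 = 3.13740745388…
Multiplication/division keeps the fewest significant figures: 1.2 × 10² → 2 s.f., 1.5938 × 10² → 5 s.f., 4.167 → 4 s.f.; limit is 2.
Rounded to 2 significant figures: 3.1.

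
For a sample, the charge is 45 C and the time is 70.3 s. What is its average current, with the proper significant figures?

0.64 A

average current = 45 C ÷ 70.3 s = 0.640113798009… A.
45 has 2 significant figures; 70.3 has 3.
Division/multiplication keeps the fewest: 2 significant figures.
Rounded: 0.64 A.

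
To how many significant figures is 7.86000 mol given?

7.86000: trailing zeros after a decimal point are significant.

6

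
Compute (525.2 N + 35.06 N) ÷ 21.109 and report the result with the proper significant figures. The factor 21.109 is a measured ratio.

525.2 N + 35.06 N = 560.26 N; the sum is limited to 1 decimal place (4 s.f.).
Carrying full precision, 560.26 ÷ 21.109 = 26.5412857075… N; 21.109 has 5 s.f., so the result keeps min(4, 5) = 4 s.f.
Rounded to 4 significant figures: 26.54 N.

26.54 N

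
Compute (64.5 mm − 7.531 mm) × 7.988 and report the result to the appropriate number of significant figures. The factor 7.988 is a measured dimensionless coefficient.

455 mm

64.5 mm − 7.531 mm = 56.969 mm; the difference is limited to 1 decimal place (3 s.f.).
Carrying full precision, 56.969 × 7.988 = 455.068372 mm; 7.988 has 4 s.f., so the result keeps min(3, 4) = 3 s.f.
Rounded to 3 significant figures: 455 mm.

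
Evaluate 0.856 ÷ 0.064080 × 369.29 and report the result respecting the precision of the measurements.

4.93 × 10³

0.856 ÷ 0.064080 × 369.29 = 4933.08739076…
Multiplication/division keeps the fewest significant figures: 0.856 → 3 s.f., 0.064080 → 5 s.f., 369.29 → 5 s.f.; limit is 3.
Rounded to 3 significant figures: 4.93 × 10³.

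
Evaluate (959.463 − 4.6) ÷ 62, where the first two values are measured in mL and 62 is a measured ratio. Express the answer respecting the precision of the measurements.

15 mL

959.463 mL − 4.6 mL = 954.863 mL; the difference is limited to 1 decimal place (4 s.f.).
Carrying full precision, 954.863 ÷ 62 = 15.401016129… mL; 62 has 2 s.f., so the result keeps min(4, 2) = 2 s.f.
Rounded to 2 significant figures: 15 mL.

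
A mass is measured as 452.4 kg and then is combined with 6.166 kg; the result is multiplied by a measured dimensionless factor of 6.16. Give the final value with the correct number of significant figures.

452.4 kg + 6.166 kg = 458.566 kg; the sum is limited to 1 decimal place (4 s.f.).
Carrying full precision, 458.566 × 6.16 = 2824.76656 kg; 6.16 has 3 s.f., so the result keeps min(4, 3) = 3 s.f.
Rounded to 3 significant figures: 2.82 × 10³ kg.

2.82 × 10³ kg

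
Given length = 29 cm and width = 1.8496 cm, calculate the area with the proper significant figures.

54 cm²

area = 29 cm × 1.8496 cm = 53.6384 cm².
29 has 2 significant figures; 1.8496 has 5.
Division/multiplication keeps the fewest: 2 significant figures.
Rounded: 54 cm².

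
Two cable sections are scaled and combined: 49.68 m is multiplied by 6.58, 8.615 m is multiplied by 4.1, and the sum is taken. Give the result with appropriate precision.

362 m

49.68 × 6.58 = 326.8944 → 327 m (3 s.f., last digit at the 10^0 place).
8.615 × 4.1 = 35.3215 → 35 m (2 s.f., last digit at the 10^0 place).
Sum: 362.2159 m; keep the coarser place, 10^0.
Result: 362 m.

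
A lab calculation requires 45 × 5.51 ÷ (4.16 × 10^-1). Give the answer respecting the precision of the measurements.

6.0 × 10^2

45 × 5.51 ÷ (4.16 × 10^-1) = 596.033653846…
Multiplication/division keeps the fewest significant figures: 45 → 2 s.f., 5.51 → 3 s.f., 4.16 × 10^-1 → 3 s.f.; limit is 2.
Rounded to 2 significant figures: 6.0 × 10^2.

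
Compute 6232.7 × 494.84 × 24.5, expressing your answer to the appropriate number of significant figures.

6232.7 × 494.84 × 24.5 = 75562637.066
Multiplication/division keeps the fewest significant figures: 6232.7 → 5 s.f., 494.84 → 5 s.f., 24.5 → 3 s.f.; limit is 3.
Rounded to 3 significant figures: 7.56 × 10^7.

7.56 × 10^7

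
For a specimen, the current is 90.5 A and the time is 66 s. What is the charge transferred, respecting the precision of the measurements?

charge transferred = 90.5 A × 66 s = 5973 C.
90.5 has 3 significant figures; 66 has 2.
Division/multiplication keeps the fewest: 2 significant figures.
Rounded: 6.0 × 10^3 C.

6.0 × 10^3 C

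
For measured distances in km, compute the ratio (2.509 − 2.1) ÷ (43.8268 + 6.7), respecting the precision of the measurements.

2.509 − 2.1 = 0.409, limited to 1 d.p. → 1 s.f.; 43.8268 + 6.7 = 50.5268, limited to 1 d.p. → 3 s.f.
Carrying full precision, 0.409 ÷ 50.5268 = 0.00809471409232…; keep min(1, 3) = 1 s.f.
Rounded to 1 significant figure: 0.008.

0.008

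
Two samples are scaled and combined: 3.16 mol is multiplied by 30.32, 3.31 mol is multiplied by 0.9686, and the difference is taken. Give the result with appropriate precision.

3.16 × 30.32 = 95.8112 → 95.8 mol (3 s.f., last digit at the 10^-1 place).
3.31 × 0.9686 = 3.206066 → 3.21 mol (3 s.f., last digit at the 10^-2 place).
Difference: 92.605134 mol; keep the coarser place, 10^-1.
Result: 92.6 mol.

92.6 mol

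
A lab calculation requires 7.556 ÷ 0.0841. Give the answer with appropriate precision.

7.556 ÷ 0.0841 = 89.8454221165…
Multiplication/division keeps the fewest significant figures: 7.556 → 4 s.f., 0.0841 → 3 s.f.; limit is 3.
Rounded to 3 significant figures: 89.8.

89.8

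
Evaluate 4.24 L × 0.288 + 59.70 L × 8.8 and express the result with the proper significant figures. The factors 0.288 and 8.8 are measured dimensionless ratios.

4.24 × 0.288 = 1.22112 → 1.22 L (3 s.f., last digit at the 10^-2 place).
59.70 × 8.8 = 525.36 → 5.3 × 10^2 L (2 s.f., last digit at the 10^1 place).
Sum: 526.58112 L; keep the coarser place, 10^1.
Result: 5.3 × 10^2 L.

5.3 × 10^2 L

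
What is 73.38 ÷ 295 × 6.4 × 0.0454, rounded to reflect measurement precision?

73.38 ÷ 295 × 6.4 × 0.0454 = 0.0722755688136…
Multiplication/division keeps the fewest significant figures: 73.38 → 4 s.f., 295 → 3 s.f., 6.4 → 2 s.f., 0.0454 → 3 s.f.; limit is 2.
Rounded to 2 significant figures: 0.072.

0.072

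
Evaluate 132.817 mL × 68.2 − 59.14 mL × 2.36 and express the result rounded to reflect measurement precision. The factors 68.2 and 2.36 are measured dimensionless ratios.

8.92 × 10³ mL

132.817 × 68.2 = 9058.1194 → 9.06 × 10³ mL (3 s.f., last digit at the 10^1 place).
59.14 × 2.36 = 139.5704 → 1.40 × 10² mL (3 s.f., last digit at the 10^0 place).
Difference: 8918.549 mL; keep the coarser place, 10^1.
Result: 8.92 × 10³ mL.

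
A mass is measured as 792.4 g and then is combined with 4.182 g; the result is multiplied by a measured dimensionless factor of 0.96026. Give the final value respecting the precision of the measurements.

792.4 g + 4.182 g = 796.582 g; the sum is limited to 1 decimal place (4 s.f.).
Carrying full precision, 796.582 × 0.96026 = 764.92583132 g; 0.96026 has 5 s.f., so the result keeps min(4, 5) = 4 s.f.
Rounded to 4 significant figures: 764.9 g.

764.9 g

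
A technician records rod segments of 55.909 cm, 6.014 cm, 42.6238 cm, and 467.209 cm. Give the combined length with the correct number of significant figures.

55.909 cm + 6.014 cm + 42.6238 cm + 467.209 cm = 571.7558 cm.
Addition/subtraction keeps the fewest decimal places: 55.909 → 3 decimal places, 6.014 → 3 decimal places, 42.6238 → 4 decimal places, 467.209 → 3 decimal places; limit is 3.
Rounded to 3 decimal places: 571.756 cm.

571.756 cm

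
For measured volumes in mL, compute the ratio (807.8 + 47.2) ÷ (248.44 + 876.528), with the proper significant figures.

807.8 + 47.2 = 855.0, limited to 1 d.p. → 4 s.f.; 248.44 + 876.528 = 1124.968, limited to 2 d.p. → 6 s.f.
Carrying full precision, 855.0 ÷ 1124.968 = 0.760021618393…; keep min(4, 6) = 4 s.f.
Rounded to 4 significant figures: 0.7600.

0.7600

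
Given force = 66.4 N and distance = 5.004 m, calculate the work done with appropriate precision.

332 J

work done = 66.4 N × 5.004 m = 332.2656 J.
66.4 has 3 significant figures; 5.004 has 4.
Division/multiplication keeps the fewest: 3 significant figures.
Rounded: 332 J.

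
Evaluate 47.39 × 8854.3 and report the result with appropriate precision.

47.39 × 8854.3 = 419605.277
Multiplication/division keeps the fewest significant figures: 47.39 → 4 s.f., 8854.3 → 5 s.f.; limit is 4.
Rounded to 4 significant figures: 4.196 × 10⁵.

4.196 × 10⁵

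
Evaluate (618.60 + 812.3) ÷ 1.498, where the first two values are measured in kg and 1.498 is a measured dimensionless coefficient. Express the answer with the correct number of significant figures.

618.60 kg + 812.3 kg = 1430.90 kg; the sum is limited to 1 decimal place (5 s.f.).
Carrying full precision, 1430.90 ÷ 1.498 = 955.20694259… kg; 1.498 has 4 s.f., so the result keeps min(5, 4) = 4 s.f.
Rounded to 4 significant figures: 955.2 kg.

955.2 kg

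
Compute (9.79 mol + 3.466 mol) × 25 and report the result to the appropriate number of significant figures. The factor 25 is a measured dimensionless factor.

3.3 × 10^2 mol

9.79 mol + 3.466 mol = 13.256 mol; the sum is limited to 2 decimal places (4 s.f.).
Carrying full precision, 13.256 × 25 = 331.4 mol; 25 has 2 s.f., so the result keeps min(4, 2) = 2 s.f.
Rounded to 2 significant figures: 3.3 × 10^2 mol.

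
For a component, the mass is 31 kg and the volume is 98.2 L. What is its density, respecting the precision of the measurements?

density = 31 kg ÷ 98.2 L = 0.315682281059… kg/L.
31 has 2 significant figures; 98.2 has 3.
Division/multiplication keeps the fewest: 2 significant figures.
Rounded: 0.32 kg/L.

0.32 kg/L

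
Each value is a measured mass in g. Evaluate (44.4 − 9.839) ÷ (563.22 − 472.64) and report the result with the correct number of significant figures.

3.82 × 10^-1

44.4 − 9.839 = 34.561, limited to 1 d.p. → 3 s.f.; 563.22 − 472.64 = 90.58, limited to 2 d.p. → 4 s.f.
Carrying full precision, 34.561 ÷ 90.58 = 0.381552219033…; keep min(3, 4) = 3 s.f.
Rounded to 3 significant figures: 3.82 × 10^-1.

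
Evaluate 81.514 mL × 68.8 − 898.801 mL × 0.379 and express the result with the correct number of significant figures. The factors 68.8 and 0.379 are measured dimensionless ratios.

81.514 × 68.8 = 5608.1632 → 5.61 × 10^3 mL (3 s.f., last digit at the 10^1 place).
898.801 × 0.379 = 340.645579 → 341 mL (3 s.f., last digit at the 10^0 place).
Difference: 5267.517621 mL; keep the coarser place, 10^1.
Result: 5.27 × 10^3 mL.

5.27 × 10^3 mL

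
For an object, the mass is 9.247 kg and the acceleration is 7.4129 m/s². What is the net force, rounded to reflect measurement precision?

net force = 9.247 kg × 7.4129 m/s² = 68.5470863 N.
9.247 has 4 significant figures; 7.4129 has 5.
Division/multiplication keeps the fewest: 4 significant figures.
Rounded: 68.55 N.

68.55 N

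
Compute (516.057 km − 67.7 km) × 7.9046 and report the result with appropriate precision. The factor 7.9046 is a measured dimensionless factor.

516.057 km − 67.7 km = 448.357 km; the difference is limited to 1 decimal place (4 s.f.).
Carrying full precision, 448.357 × 7.9046 = 3544.0827422 km; 7.9046 has 5 s.f., so the result keeps min(4, 5) = 4 s.f.
Rounded to 4 significant figures: 3544 km.

3544 km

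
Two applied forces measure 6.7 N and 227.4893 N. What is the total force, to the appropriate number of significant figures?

234.2 N

6.7 N + 227.4893 N = 234.1893 N.
Addition/subtraction keeps the fewest decimal places: 6.7 → 1 decimal place, 227.4893 → 4 decimal places; limit is 1.
Rounded to 1 decimal place: 234.2 N.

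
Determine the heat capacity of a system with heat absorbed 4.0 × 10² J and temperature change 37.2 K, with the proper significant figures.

heat capacity = 4.0 × 10² J ÷ 37.2 K = 10.752688172… J/K.
4.0 × 10² has 2 significant figures; 37.2 has 3.
Division/multiplication keeps the fewest: 2 significant figures.
Rounded: 11 J/K.

11 J/K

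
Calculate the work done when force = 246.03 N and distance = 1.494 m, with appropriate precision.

work done = 246.03 N × 1.494 m = 367.56882 J.
246.03 has 5 significant figures; 1.494 has 4.
Division/multiplication keeps the fewest: 4 significant figures.
Rounded: 367.6 J.

367.6 J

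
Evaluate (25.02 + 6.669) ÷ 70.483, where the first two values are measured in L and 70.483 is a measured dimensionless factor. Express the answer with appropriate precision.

0.4496 L

25.02 L + 6.669 L = 31.689 L; the sum is limited to 2 decimal places (4 s.f.).
Carrying full precision, 31.689 ÷ 70.483 = 0.44959777535… L; 70.483 has 5 s.f., so the result keeps min(4, 5) = 4 s.f.
Rounded to 4 significant figures: 0.4496 L.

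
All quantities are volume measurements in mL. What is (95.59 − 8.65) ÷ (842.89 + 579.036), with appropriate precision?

95.59 − 8.65 = 86.94, limited to 2 d.p. → 4 s.f.; 842.89 + 579.036 = 1421.926, limited to 2 d.p. → 6 s.f.
Carrying full precision, 86.94 ÷ 1421.926 = 0.0611424223201…; keep min(4, 6) = 4 s.f.
Rounded to 4 significant figures: 0.06114.

0.06114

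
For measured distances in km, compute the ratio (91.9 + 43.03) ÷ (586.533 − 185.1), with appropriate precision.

91.9 + 43.03 = 134.93, limited to 1 d.p. → 4 s.f.; 586.533 − 185.1 = 401.433, limited to 1 d.p. → 4 s.f.
Carrying full precision, 134.93 ÷ 401.433 = 0.336120847065…; keep min(4, 4) = 4 s.f.
Rounded to 4 significant figures: 0.3361.

0.3361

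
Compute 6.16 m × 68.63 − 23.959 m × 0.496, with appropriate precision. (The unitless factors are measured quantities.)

4.11 × 10² m

6.16 × 68.63 = 422.7608 → 423 m (3 s.f., last digit at the 10^0 place).
23.959 × 0.496 = 11.883664 → 11.9 m (3 s.f., last digit at the 10^-1 place).
Difference: 410.877136 m; keep the coarser place, 10^0.
Result: 4.11 × 10² m.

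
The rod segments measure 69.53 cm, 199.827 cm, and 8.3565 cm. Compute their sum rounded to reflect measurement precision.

69.53 cm + 199.827 cm + 8.3565 cm = 277.7135 cm.
Addition/subtraction keeps the fewest decimal places: 69.53 → 2 decimal places, 199.827 → 3 decimal places, 8.3565 → 4 decimal places; limit is 2.
Rounded to 2 decimal places: 2.7771 × 10^2 cm.

2.7771 × 10^2 cm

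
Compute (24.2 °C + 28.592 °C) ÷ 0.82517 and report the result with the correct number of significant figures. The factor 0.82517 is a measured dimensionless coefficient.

64.0 °C

24.2 °C + 28.592 °C = 52.792 °C; the sum is limited to 1 decimal place (3 s.f.).
Carrying full precision, 52.792 ÷ 0.82517 = 63.9771198662… °C; 0.82517 has 5 s.f., so the result keeps min(3, 5) = 3 s.f.
Rounded to 3 significant figures: 64.0 °C.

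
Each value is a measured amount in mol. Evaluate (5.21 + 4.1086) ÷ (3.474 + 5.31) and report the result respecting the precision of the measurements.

1.06

5.21 + 4.1086 = 9.3186, limited to 2 d.p. → 3 s.f.; 3.474 + 5.31 = 8.784, limited to 2 d.p. → 3 s.f.
Carrying full precision, 9.3186 ÷ 8.784 = 1.06086065574…; keep min(3, 3) = 3 s.f.
Rounded to 3 significant figures: 1.06.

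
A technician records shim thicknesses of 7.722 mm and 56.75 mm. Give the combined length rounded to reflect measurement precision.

64.47 mm

7.722 mm + 56.75 mm = 64.472 mm.
Addition/subtraction keeps the fewest decimal places: 7.722 → 3 decimal places, 56.75 → 2 decimal places; limit is 2.
Rounded to 2 decimal places: 64.47 mm.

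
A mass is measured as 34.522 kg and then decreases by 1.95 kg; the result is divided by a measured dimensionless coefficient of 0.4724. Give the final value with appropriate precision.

34.522 kg − 1.95 kg = 32.572 kg; the difference is limited to 2 decimal places (4 s.f.).
Carrying full precision, 32.572 ÷ 0.4724 = 68.950042337… kg; 0.4724 has 4 s.f., so the result keeps min(4, 4) = 4 s.f.
Rounded to 4 significant figures: 68.95 kg.

68.95 kg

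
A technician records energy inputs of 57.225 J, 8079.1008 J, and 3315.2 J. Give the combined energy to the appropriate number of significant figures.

57.225 J + 8079.1008 J + 3315.2 J = 11451.5258 J.
Addition/subtraction keeps the fewest decimal places: 57.225 → 3 decimal places, 8079.1008 → 4 decimal places, 3315.2 → 1 decimal place; limit is 1.
Rounded to 1 decimal place: 11451.5 J.

11451.5 J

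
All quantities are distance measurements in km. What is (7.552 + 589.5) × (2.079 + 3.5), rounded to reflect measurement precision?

7.552 + 589.5 = 597.052, limited to 1 d.p. → 4 s.f.; 2.079 + 3.5 = 5.579, limited to 1 d.p. → 2 s.f.
Carrying full precision, 597.052 × 5.579 = 3330.953108; keep min(4, 2) = 2 s.f.
Rounded to 2 significant figures: 3.3 × 10^3 km².

3.3 × 10^3 km²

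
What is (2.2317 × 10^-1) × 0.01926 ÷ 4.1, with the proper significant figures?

(2.2317 × 10^-1) × 0.01926 ÷ 4.1 = 0.00104835468293…
Multiplication/division keeps the fewest significant figures: 2.2317 × 10^-1 → 5 s.f., 0.01926 → 4 s.f., 4.1 → 2 s.f.; limit is 2.
Rounded to 2 significant figures: 0.0010.

0.0010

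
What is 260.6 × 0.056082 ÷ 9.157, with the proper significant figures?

260.6 × 0.056082 ÷ 9.157 = 1.59604337665…
Multiplication/division keeps the fewest significant figures: 260.6 → 4 s.f., 0.056082 → 5 s.f., 9.157 → 4 s.f.; limit is 4.
Rounded to 4 significant figures: 1.596.

1.596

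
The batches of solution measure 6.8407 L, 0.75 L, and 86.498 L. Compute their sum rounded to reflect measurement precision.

94.09 L

6.8407 L + 0.75 L + 86.498 L = 94.0887 L.
Addition/subtraction keeps the fewest decimal places: 6.8407 → 4 decimal places, 0.75 → 2 decimal places, 86.498 → 3 decimal places; limit is 2.
Rounded to 2 decimal places: 94.09 L.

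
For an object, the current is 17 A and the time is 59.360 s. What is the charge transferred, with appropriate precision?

charge transferred = 17 A × 59.360 s = 1009.12 C.
17 has 2 significant figures; 59.360 has 5.
Division/multiplication keeps the fewest: 2 significant figures.
Rounded: 1.0 × 10^3 C.

1.0 × 10^3 C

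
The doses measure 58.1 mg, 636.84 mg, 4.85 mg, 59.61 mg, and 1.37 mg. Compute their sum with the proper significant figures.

58.1 mg + 636.84 mg + 4.85 mg + 59.61 mg + 1.37 mg = 760.77 mg.
Addition/subtraction keeps the fewest decimal places: 58.1 → 1 decimal place, 636.84 → 2 decimal places, 4.85 → 2 decimal places, 59.61 → 2 decimal places, 1.37 → 2 decimal places; limit is 1.
Rounded to 1 decimal place: 760.8 mg.

760.8 mg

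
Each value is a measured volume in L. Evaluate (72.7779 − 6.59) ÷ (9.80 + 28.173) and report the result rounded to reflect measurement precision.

1.743

72.7779 − 6.59 = 66.1879, limited to 2 d.p. → 4 s.f.; 9.80 + 28.173 = 37.973, limited to 2 d.p. → 4 s.f.
Carrying full precision, 66.1879 ÷ 37.973 = 1.74302530746…; keep min(4, 4) = 4 s.f.
Rounded to 4 significant figures: 1.743.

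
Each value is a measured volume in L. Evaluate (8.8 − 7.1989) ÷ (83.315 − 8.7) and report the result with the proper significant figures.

0.021

8.8 − 7.1989 = 1.6011, limited to 1 d.p. → 2 s.f.; 83.315 − 8.7 = 74.615, limited to 1 d.p. → 3 s.f.
Carrying full precision, 1.6011 ÷ 74.615 = 0.0214581518461…; keep min(2, 3) = 2 s.f.
Rounded to 2 significant figures: 0.021.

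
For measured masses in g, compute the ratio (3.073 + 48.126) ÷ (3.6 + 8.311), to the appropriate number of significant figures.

3.073 + 48.126 = 51.199, limited to 3 d.p. → 5 s.f.; 3.6 + 8.311 = 11.911, limited to 1 d.p. → 3 s.f.
Carrying full precision, 51.199 ÷ 11.911 = 4.29846360507…; keep min(5, 3) = 3 s.f.
Rounded to 3 significant figures: 4.30.

4.30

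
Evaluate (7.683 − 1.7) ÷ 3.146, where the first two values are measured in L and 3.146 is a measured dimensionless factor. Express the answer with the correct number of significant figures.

1.9 L

7.683 L − 1.7 L = 5.983 L; the difference is limited to 1 decimal place (2 s.f.).
Carrying full precision, 5.983 ÷ 3.146 = 1.90178003814… L; 3.146 has 4 s.f., so the result keeps min(2, 4) = 2 s.f.
Rounded to 2 significant figures: 1.9 L.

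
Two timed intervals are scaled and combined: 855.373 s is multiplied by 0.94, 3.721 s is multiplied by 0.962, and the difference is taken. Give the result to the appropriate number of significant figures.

855.373 × 0.94 = 804.05062 → 8.0 × 10^2 s (2 s.f., last digit at the 10^1 place).
3.721 × 0.962 = 3.579602 → 3.58 s (3 s.f., last digit at the 10^-2 place).
Difference: 800.471018 s; keep the coarser place, 10^1.
Result: 8.0 × 10^2 s.

8.0 × 10^2 s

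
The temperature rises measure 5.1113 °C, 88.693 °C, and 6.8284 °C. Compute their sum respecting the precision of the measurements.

100.633 °C

5.1113 °C + 88.693 °C + 6.8284 °C = 100.6327 °C.
Addition/subtraction keeps the fewest decimal places: 5.1113 → 4 decimal places, 88.693 → 3 decimal places, 6.8284 → 4 decimal places; limit is 3.
Rounded to 3 decimal places: 100.633 °C.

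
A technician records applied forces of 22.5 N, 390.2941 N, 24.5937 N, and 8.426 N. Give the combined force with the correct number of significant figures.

445.8 N

22.5 N + 390.2941 N + 24.5937 N + 8.426 N = 445.8138 N.
Addition/subtraction keeps the fewest decimal places: 22.5 → 1 decimal place, 390.2941 → 4 decimal places, 24.5937 → 4 decimal places, 8.426 → 3 decimal places; limit is 1.
Rounded to 1 decimal place: 445.8 N.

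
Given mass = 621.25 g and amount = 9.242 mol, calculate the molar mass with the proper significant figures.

molar mass = 621.25 g ÷ 9.242 mol = 67.2202986367… g/mol.
621.25 has 5 significant figures; 9.242 has 4.
Division/multiplication keeps the fewest: 4 significant figures.
Rounded: 67.22 g/mol.

67.22 g/mol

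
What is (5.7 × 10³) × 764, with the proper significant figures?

4.4 × 10⁶

(5.7 × 10³) × 764 = 4354800
Multiplication/division keeps the fewest significant figures: 5.7 × 10³ → 2 s.f., 764 → 3 s.f.; limit is 2.
Rounded to 2 significant figures: 4.4 × 10⁶.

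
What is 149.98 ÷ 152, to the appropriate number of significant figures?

0.987

149.98 ÷ 152 = 0.986710526316…
Multiplication/division keeps the fewest significant figures: 149.98 → 5 s.f., 152 → 3 s.f.; limit is 3.
Rounded to 3 significant figures: 0.987.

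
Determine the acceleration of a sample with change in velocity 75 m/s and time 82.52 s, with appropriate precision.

acceleration = 75 m/s ÷ 82.52 s = 0.90887057683… m/s².
75 has 2 significant figures; 82.52 has 4.
Division/multiplication keeps the fewest: 2 significant figures.
Rounded: 0.91 m/s².

0.91 m/s²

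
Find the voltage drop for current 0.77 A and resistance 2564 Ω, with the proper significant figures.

voltage drop = 0.77 A × 2564 Ω = 1974.28 V.
0.77 has 2 significant figures; 2564 has 4.
Division/multiplication keeps the fewest: 2 significant figures.
Rounded: 2.0 × 10^3 V.

2.0 × 10^3 V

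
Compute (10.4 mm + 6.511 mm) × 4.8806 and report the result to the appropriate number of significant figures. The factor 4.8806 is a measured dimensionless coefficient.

10.4 mm + 6.511 mm = 16.911 mm; the sum is limited to 1 decimal place (3 s.f.).
Carrying full precision, 16.911 × 4.8806 = 82.5358266 mm; 4.8806 has 5 s.f., so the result keeps min(3, 5) = 3 s.f.
Rounded to 3 significant figures: 82.5 mm.

82.5 mm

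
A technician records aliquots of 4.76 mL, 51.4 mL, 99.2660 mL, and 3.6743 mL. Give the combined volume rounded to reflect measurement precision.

159.1 mL

4.76 mL + 51.4 mL + 99.2660 mL + 3.6743 mL = 159.1003 mL.
Addition/subtraction keeps the fewest decimal places: 4.76 → 2 decimal places, 51.4 → 1 decimal place, 99.2660 → 4 decimal places, 3.6743 → 4 decimal places; limit is 1.
Rounded to 1 decimal place: 159.1 mL.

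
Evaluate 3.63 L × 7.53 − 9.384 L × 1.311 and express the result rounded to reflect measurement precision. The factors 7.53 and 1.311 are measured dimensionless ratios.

3.63 × 7.53 = 27.3339 → 27.3 L (3 s.f., last digit at the 10^-1 place).
9.384 × 1.311 = 12.302424 → 12.30 L (4 s.f., last digit at the 10^-2 place).
Difference: 15.031476 L; keep the coarser place, 10^-1.
Result: 15.0 L.

15.0 L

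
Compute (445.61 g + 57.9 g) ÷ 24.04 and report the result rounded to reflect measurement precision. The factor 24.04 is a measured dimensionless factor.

20.94 g

445.61 g + 57.9 g = 503.51 g; the sum is limited to 1 decimal place (4 s.f.).
Carrying full precision, 503.51 ÷ 24.04 = 20.9446755408… g; 24.04 has 4 s.f., so the result keeps min(4, 4) = 4 s.f.
Rounded to 4 significant figures: 20.94 g.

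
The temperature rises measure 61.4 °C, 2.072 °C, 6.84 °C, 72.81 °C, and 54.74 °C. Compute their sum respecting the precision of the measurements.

61.4 °C + 2.072 °C + 6.84 °C + 72.81 °C + 54.74 °C = 197.862 °C.
Addition/subtraction keeps the fewest decimal places: 61.4 → 1 decimal place, 2.072 → 3 decimal places, 6.84 → 2 decimal places, 72.81 → 2 decimal places, 54.74 → 2 decimal places; limit is 1.
Rounded to 1 decimal place: 197.9 °C.

197.9 °C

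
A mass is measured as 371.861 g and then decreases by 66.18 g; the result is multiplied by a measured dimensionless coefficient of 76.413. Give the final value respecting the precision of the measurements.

23358 g

371.861 g − 66.18 g = 305.681 g; the difference is limited to 2 decimal places (5 s.f.).
Carrying full precision, 305.681 × 76.413 = 23358.002253 g; 76.413 has 5 s.f., so the result keeps min(5, 5) = 5 s.f.
Rounded to 5 significant figures: 23358 g.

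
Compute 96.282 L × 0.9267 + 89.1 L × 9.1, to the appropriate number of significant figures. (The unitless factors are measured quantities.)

96.282 × 0.9267 = 89.2245294 → 89.22 L (4 s.f., last digit at the 10^-2 place).
89.1 × 9.1 = 810.81 → 8.1 × 10² L (2 s.f., last digit at the 10^1 place).
Sum: 900.0345294 L; keep the coarser place, 10^1.
Result: 9.0 × 10² L.

9.0 × 10² L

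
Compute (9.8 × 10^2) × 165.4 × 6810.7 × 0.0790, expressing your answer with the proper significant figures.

(9.8 × 10^2) × 165.4 × 6810.7 × 0.0790 = 87212838.7676
Multiplication/division keeps the fewest significant figures: 9.8 × 10^2 → 2 s.f., 165.4 → 4 s.f., 6810.7 → 5 s.f., 0.0790 → 3 s.f.; limit is 2.
Rounded to 2 significant figures: 8.7 × 10^7.

8.7 × 10^7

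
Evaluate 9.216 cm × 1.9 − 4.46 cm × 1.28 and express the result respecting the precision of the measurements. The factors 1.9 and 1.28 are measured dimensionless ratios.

9.216 × 1.9 = 17.5104 → 18 cm (2 s.f., last digit at the 10^0 place).
4.46 × 1.28 = 5.7088 → 5.71 cm (3 s.f., last digit at the 10^-2 place).
Difference: 11.8016 cm; keep the coarser place, 10^0.
Result: 12 cm.

12 cm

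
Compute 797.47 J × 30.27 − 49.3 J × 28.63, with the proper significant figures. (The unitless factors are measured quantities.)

2.273 × 10⁴ J

797.47 × 30.27 = 24139.4169 → 2.414 × 10⁴ J (4 s.f., last digit at the 10^1 place).
49.3 × 28.63 = 1411.459 → 1.41 × 10³ J (3 s.f., last digit at the 10^1 place).
Difference: 22727.9579 J; keep the coarser place, 10^1.
Result: 2.273 × 10⁴ J.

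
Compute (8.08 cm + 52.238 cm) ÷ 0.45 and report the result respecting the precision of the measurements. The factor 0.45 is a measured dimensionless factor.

8.08 cm + 52.238 cm = 60.318 cm; the sum is limited to 2 decimal places (4 s.f.).
Carrying full precision, 60.318 ÷ 0.45 = 134.04 cm; 0.45 has 2 s.f., so the result keeps min(4, 2) = 2 s.f.
Rounded to 2 significant figures: 1.3 × 10² cm.

1.3 × 10² cm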